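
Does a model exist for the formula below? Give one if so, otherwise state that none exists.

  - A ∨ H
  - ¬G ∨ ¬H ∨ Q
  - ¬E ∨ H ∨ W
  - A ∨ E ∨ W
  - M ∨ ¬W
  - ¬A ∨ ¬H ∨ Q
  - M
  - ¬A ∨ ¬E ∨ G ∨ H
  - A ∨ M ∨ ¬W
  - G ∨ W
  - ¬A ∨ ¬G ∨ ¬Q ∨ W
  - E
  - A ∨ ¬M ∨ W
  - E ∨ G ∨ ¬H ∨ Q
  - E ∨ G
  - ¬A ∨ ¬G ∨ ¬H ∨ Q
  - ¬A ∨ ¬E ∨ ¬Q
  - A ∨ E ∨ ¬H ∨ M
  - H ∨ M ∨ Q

H = True; G = True; W = True; A = False; M = True; Q = True; E = True

Unit clause (M) forces M = True.
Unit clause (E) forces E = True.
Set H = True.
Set G = True.
  then (¬G ∨ ¬H ∨ Q) forces Q = True.
  then (¬A ∨ ¬E ∨ ¬Q) forces A = False.
  then (A ∨ ¬M ∨ W) forces W = True.
All clauses satisfied.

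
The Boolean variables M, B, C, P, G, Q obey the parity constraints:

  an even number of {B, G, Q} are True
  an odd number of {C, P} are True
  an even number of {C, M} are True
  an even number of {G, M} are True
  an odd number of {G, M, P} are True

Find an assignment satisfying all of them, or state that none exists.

M = False, B = True, C = False, P = True, G = False, Q = True

{B, G, Q}: 2 true → even ✓
{C, P}: 1 true → odd ✓
{C, M}: 0 true → even ✓
{G, M}: 0 true → even ✓
{G, M, P}: 1 true → odd ✓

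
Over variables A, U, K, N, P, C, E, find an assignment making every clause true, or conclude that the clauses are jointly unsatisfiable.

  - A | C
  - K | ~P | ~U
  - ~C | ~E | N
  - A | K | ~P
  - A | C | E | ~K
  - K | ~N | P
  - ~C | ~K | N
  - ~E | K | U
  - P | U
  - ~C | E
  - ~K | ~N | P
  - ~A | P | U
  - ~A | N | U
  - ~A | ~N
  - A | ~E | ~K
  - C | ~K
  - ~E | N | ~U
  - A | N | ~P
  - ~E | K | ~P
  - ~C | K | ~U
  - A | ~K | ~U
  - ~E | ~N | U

Set A = True.
  then (~A | ~N) forces N = False.
  then (~A | N | U) forces U = True.
  then (~E | N | ~U) forces E = False.
  then (~C | E) forces C = False.
  then (C | ~K) forces K = False.
  then (K | ~P | ~U) forces P = False.
All clauses satisfied.

A = True; U = True; K = False; N = False; P = False; C = False; E = False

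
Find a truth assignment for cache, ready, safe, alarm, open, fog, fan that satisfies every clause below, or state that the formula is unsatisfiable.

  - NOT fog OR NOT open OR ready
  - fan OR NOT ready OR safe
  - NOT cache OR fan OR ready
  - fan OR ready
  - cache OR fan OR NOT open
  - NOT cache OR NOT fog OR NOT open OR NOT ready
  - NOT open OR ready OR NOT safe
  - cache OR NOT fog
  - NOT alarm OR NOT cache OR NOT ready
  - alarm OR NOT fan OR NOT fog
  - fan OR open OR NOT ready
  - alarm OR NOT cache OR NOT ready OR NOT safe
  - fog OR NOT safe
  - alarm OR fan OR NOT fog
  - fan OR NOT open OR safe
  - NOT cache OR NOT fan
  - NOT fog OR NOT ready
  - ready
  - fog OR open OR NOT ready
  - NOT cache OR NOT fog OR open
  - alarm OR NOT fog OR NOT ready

Unit clause (ready) forces ready = True.
In (NOT fog OR NOT ready) only NOT fog is left, so fog = False.
In (fog OR open OR NOT ready) only open is left, so open = True.
In (fog OR NOT safe) only NOT safe is left, so safe = False.
In (fan OR NOT open OR safe) only fan is left, so fan = True.
In (NOT cache OR NOT fan) only NOT cache is left, so cache = False.
Set alarm = False.
All clauses satisfied.

cache=F; ready=T; safe=F; alarm=F; open=T; fog=F; fan=T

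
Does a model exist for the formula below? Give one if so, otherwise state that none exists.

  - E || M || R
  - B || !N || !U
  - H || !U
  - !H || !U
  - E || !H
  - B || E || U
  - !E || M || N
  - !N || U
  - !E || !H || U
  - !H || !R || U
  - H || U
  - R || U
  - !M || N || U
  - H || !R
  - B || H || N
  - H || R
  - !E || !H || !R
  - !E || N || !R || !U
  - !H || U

The formula is unsatisfiable.

Case H = True:
  (!H || !U) forces U = False.
  Clause (!H || U) is falsified — contradiction.
Case H = False:
  (H || !U) forces U = False.
  Clause (H || U) is falsified — contradiction.
Both cases fail, so the formula is unsatisfiable.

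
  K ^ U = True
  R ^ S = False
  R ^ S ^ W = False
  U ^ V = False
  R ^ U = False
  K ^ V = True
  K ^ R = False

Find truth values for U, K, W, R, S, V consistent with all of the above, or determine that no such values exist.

UNSATISFIABLE

Adding constraints 1, 5, 7 mod 2: every variable appears an even number of times on the left, so the left side is 0.
But the right sides sum to 1 (mod 2). 0 ≠ 1 — the system is inconsistent.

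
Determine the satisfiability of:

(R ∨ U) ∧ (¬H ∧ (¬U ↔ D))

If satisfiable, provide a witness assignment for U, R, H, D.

U=T, R=T, H=F, D=F

  R ∨ U = True
  ¬H ∧ (¬U ↔ D) = True
    ¬H = True
    ¬U ↔ D = True
      ¬U = False
Both conjuncts True, so the formula holds.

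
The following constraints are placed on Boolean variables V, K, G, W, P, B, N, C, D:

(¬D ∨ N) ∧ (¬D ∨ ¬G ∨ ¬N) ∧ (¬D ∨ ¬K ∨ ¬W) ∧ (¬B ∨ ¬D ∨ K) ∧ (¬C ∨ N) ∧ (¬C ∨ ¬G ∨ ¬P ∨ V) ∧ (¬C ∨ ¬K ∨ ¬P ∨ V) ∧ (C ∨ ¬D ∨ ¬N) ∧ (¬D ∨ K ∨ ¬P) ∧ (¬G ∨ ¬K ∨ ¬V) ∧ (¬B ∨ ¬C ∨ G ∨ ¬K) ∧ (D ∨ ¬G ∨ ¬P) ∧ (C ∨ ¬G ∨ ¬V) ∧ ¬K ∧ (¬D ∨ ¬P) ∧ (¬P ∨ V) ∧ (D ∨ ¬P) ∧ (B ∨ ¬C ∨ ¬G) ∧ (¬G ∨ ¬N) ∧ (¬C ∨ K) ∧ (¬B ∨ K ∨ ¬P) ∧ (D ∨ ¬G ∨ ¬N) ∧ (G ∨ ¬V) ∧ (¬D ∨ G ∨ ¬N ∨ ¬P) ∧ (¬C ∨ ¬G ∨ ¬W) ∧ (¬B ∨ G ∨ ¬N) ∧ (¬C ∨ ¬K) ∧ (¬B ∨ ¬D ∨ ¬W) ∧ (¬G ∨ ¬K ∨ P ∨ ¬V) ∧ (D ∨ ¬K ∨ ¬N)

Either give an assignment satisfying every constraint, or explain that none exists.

Unit clause (¬K) forces K = False.
In (¬C ∨ K) only ¬C is left, so C = False.
Try V = True:
  (C ∨ ¬G ∨ ¬V) forces G = False.
  clause (G ∨ ¬V) is falsified — backtrack.
So V = False.
  then (¬P ∨ V) forces P = False.
Set G = True.
  then (¬G ∨ ¬N) forces N = False.
  then (¬D ∨ N) forces D = False.
Set W = True.
Set B = False.
All clauses satisfied.

V=F; K=F; G=T; W=T; P=F; B=F; N=F; C=F; D=F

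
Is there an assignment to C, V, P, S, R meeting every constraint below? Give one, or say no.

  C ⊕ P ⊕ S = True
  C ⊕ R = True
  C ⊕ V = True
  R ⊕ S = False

C: True, V: False, P: False, S: False, R: False

C ⊕ P ⊕ S = T ⊕ F ⊕ F = True ✓
C ⊕ R = T ⊕ F = True ✓
C ⊕ V = T ⊕ F = True ✓
R ⊕ S = F ⊕ F = False ✓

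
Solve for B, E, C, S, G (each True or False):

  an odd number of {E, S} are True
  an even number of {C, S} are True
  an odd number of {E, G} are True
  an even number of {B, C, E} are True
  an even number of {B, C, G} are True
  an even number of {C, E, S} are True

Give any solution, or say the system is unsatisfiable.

Unsatisfiable — no assignment works.

Adding constraints 3, 4, 5 mod 2: every variable appears an even number of times on the left, so the left side is 0.
But the right sides sum to 1 (mod 2). 0 ≠ 1 — the system is inconsistent.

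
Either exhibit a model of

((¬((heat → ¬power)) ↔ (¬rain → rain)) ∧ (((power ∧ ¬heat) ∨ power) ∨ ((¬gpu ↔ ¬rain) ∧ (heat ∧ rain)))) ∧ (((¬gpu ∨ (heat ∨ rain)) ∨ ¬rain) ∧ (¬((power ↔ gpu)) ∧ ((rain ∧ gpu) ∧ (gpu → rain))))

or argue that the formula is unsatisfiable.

Case rain = True: the formula simplifies to (¬((heat → ¬power)) ∧ (((power ∧ ¬heat) ∨ power) ∨ (gpu ∧ heat))) ∧ (¬((power ↔ gpu)) ∧ gpu).
  power = True: simplifies to ¬(¬heat) ∧ (¬gpu ∧ gpu).
    gpu = True: the conjunct ¬gpu is False.
    gpu = False: the conjunct gpu is False.
  power = False: the conjunct ¬((heat → ¬power)) becomes ¬((heat → True)) = False.
Case rain = False: the conjunct rain is False.
Both cases fail — unsatisfiable.

Unsatisfiable — no assignment works.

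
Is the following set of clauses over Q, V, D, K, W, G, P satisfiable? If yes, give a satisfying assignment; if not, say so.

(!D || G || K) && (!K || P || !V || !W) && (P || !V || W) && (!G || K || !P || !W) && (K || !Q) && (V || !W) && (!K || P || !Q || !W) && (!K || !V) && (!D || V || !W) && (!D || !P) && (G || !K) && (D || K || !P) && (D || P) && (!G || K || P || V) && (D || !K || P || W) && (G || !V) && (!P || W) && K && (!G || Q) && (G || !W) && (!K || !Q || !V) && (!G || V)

No satisfying assignment exists.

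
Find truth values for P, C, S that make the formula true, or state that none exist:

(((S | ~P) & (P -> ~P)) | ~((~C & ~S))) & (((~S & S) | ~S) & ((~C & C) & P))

Unsatisfiable

Case C = True: the conjunct ~C is False.
Case C = False: the conjunct C is False.
Both cases fail — unsatisfiable.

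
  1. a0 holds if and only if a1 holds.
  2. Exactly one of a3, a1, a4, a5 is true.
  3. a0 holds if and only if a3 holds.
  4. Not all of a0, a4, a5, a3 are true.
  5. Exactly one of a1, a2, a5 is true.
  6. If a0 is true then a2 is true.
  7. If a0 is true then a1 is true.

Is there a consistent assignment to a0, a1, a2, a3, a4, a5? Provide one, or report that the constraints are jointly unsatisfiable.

a0 = False; a1 = False; a2 = False; a3 = False; a4 = False; a5 = True

  (1) a0=F, a1=F — same ✓
  (2) {a3, a1, a4, a5}: 1 true — exactly one ✓
  (3) a0=F, a3=F — same ✓
  (4) {a0, a4, a5, a3}: 1/4 true — not all ✓
  (5) {a1, a2, a5}: 1 true — exactly one ✓
  (6) a0=F ⇒ a2: vacuous ✓
  (7) a0=F ⇒ a1: vacuous ✓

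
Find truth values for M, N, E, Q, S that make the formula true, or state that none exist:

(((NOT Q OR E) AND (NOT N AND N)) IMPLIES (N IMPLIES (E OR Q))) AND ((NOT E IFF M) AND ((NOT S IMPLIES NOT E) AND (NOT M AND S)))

M=F, N=F, E=T, Q=T, S=T

  ((NOT Q OR E) AND (NOT N AND N)) IMPLIES (N IMPLIES (E OR Q)) = True
    (NOT Q OR E) AND (NOT N AND N) = False
      NOT Q OR E = True
        NOT Q = False
      NOT N AND N = False
        NOT N = True
    N IMPLIES (E OR Q) = True
      E OR Q = True
  (NOT E IFF M) AND ((NOT S IMPLIES NOT E) AND (NOT M AND S)) = True
    NOT E IFF M = True
      NOT E = False
    (NOT S IMPLIES NOT E) AND (NOT M AND S) = True
      NOT S IMPLIES NOT E = True
        NOT S = False
        NOT E = False
      NOT M AND S = True
        NOT M = True
Both conjuncts True, so the formula holds.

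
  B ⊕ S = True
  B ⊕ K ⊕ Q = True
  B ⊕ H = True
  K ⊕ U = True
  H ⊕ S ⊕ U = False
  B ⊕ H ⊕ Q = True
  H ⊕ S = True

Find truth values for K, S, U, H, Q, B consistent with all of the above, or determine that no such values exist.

Adding constraints 1, 3, 7 mod 2: every variable appears an even number of times on the left, so the left side is 0.
But the right sides sum to 1 (mod 2). 0 ≠ 1 — the system is inconsistent.

Unsatisfiable — no assignment works.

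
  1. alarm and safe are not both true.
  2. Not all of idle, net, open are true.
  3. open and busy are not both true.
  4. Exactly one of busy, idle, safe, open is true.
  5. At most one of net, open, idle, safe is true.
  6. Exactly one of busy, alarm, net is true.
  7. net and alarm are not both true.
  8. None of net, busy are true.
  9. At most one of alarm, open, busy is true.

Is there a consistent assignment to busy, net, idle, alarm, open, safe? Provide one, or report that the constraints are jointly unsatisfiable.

busy = False; net = False; idle = True; alarm = True; open = False; safe = False

  (1) alarm=T, safe=F — not both ✓
  (2) {idle, net, open}: 1/3 true — not all ✓
  (3) open=F, busy=F — not both ✓
  (4) {busy, idle, safe, open}: 1 true — exactly one ✓
  (5) {net, open, idle, safe}: 1 true — at most one ✓
  (6) {busy, alarm, net}: 1 true — exactly one ✓
  (7) net=F, alarm=T — not both ✓
  (8) {net, busy}: 0 true — none ✓
  (9) {alarm, open, busy}: 1 true — at most one ✓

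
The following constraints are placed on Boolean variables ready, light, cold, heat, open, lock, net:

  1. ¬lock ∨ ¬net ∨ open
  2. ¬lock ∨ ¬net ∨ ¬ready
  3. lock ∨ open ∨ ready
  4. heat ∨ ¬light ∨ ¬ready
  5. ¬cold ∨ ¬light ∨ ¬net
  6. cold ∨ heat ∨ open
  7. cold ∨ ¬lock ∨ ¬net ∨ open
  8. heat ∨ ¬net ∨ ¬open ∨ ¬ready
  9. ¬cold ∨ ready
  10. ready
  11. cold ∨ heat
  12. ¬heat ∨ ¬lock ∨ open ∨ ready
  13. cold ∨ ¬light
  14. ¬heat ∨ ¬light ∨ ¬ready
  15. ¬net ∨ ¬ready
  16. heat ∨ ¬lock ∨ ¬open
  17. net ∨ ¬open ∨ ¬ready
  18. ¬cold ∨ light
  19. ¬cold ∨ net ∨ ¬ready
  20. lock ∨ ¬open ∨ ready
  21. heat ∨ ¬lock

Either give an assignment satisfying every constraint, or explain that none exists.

Unit clause (ready) forces ready = True.
In (¬net ∨ ¬ready) only ¬net is left, so net = False.
In (net ∨ ¬open ∨ ¬ready) only ¬open is left, so open = False.
In (¬cold ∨ net ∨ ¬ready) only ¬cold is left, so cold = False.
In (cold ∨ heat ∨ open) only heat is left, so heat = True.
In (cold ∨ ¬light) only ¬light is left, so light = False.
Set lock = True.
All clauses satisfied.

ready = True; light = False; cold = False; heat = True; open = False; lock = True; net = False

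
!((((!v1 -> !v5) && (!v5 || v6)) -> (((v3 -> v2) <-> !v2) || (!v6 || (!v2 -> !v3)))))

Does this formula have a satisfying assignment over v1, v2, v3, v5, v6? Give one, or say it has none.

v1 = False, v2 = False, v3 = True, v5 = False, v6 = True

  !((((!v1 -> !v5) && (!v5 || v6)) -> (((v3 -> v2) <-> !v2) || (!v6 || (!v2 -> !v3))))) = True
    ((!v1 -> !v5) && (!v5 || v6)) -> (((v3 -> v2) <-> !v2) || (!v6 || (!v2 -> !v3))) = False
      (!v1 -> !v5) && (!v5 || v6) = True
        !v1 -> !v5 = True
          !v1 = True
          !v5 = True
        !v5 || v6 = True
          !v5 = True
      ((v3 -> v2) <-> !v2) || (!v6 || (!v2 -> !v3)) = False
        (v3 -> v2) <-> !v2 = False
          v3 -> v2 = False
          !v2 = True
        !v6 || (!v2 -> !v3) = False
          !v6 = False
          !v2 -> !v3 = False
            !v2 = True
            !v3 = False
The formula evaluates to True.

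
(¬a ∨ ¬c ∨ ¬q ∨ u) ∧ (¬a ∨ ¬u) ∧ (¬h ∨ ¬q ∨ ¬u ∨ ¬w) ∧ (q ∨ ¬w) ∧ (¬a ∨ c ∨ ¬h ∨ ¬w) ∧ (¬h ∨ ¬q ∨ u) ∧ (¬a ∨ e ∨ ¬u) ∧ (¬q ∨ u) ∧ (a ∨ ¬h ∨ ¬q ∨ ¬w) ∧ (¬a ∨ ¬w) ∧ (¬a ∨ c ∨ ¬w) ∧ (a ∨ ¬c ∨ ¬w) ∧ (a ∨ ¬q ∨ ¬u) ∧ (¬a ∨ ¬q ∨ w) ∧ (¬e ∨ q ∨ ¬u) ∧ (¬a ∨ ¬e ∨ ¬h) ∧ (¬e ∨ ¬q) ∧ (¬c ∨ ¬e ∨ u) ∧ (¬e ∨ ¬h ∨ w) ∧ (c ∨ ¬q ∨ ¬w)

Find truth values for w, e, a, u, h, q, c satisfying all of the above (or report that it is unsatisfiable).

w = False, e = True, a = False, u = False, h = False, q = False, c = False

Try w = True:
  (q ∨ ¬w) forces q = True.
  (¬q ∨ u) forces u = True.
  (¬a ∨ ¬u) forces a = False.
  clause (a ∨ ¬q ∨ ¬u) is falsified — backtrack.
So w = False.
Set e = True.
  then (¬e ∨ ¬q) forces q = False.
  then (¬e ∨ ¬h ∨ w) forces h = False.
  then (¬e ∨ q ∨ ¬u) forces u = False.
  then (¬c ∨ ¬e ∨ u) forces c = False.
Set a = False.
All clauses satisfied.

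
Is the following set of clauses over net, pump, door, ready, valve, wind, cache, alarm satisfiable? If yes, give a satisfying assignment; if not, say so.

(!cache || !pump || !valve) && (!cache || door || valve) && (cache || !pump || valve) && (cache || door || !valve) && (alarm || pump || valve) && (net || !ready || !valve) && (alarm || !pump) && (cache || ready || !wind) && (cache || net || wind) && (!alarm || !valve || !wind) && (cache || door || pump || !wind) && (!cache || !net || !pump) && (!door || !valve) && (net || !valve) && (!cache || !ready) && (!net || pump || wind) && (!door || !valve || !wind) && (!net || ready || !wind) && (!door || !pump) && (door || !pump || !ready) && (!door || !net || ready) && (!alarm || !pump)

net=F, pump=F, door=T, ready=T, valve=F, wind=T, cache=F, alarm=T

Set net = False.
  then (net || !valve) forces valve = False.
Try pump = True:
  (cache || !pump || valve) forces cache = True.
  (!cache || door || valve) forces door = True.
  clause (!door || !pump) is falsified — backtrack.
So pump = False.
  then (alarm || pump || valve) forces alarm = True.
Set door = True.
Set ready = True.
  then (!cache || !ready) forces cache = False.
  then (cache || net || wind) forces wind = True.
All clauses satisfied.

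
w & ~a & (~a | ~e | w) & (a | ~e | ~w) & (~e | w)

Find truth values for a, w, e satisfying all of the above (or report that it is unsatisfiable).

Unit clause (w) forces w = True.
Unit clause (~a) forces a = False.
In (a | ~e | ~w) only ~e is left, so e = False.
Check each clause:
  (w): w holds.
  (~a): ~a holds.
  (~a | ~e | w): ~a holds.
  (a | ~e | ~w): ~e holds.
  (~e | w): ~e holds.
All clauses satisfied.

a = False, w = True, e = False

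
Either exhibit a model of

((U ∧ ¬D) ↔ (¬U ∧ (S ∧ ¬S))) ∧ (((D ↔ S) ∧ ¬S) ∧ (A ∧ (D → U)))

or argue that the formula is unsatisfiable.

S=F, A=T, D=F, U=F

  (U ∧ ¬D) ↔ (¬U ∧ (S ∧ ¬S)) = True
    U ∧ ¬D = False
      ¬D = True
    ¬U ∧ (S ∧ ¬S) = False
      ¬U = True
      S ∧ ¬S = False
        ¬S = True
  ((D ↔ S) ∧ ¬S) ∧ (A ∧ (D → U)) = True
    (D ↔ S) ∧ ¬S = True
      D ↔ S = True
      ¬S = True
    A ∧ (D → U) = True
      D → U = True
Both conjuncts True, so the formula holds.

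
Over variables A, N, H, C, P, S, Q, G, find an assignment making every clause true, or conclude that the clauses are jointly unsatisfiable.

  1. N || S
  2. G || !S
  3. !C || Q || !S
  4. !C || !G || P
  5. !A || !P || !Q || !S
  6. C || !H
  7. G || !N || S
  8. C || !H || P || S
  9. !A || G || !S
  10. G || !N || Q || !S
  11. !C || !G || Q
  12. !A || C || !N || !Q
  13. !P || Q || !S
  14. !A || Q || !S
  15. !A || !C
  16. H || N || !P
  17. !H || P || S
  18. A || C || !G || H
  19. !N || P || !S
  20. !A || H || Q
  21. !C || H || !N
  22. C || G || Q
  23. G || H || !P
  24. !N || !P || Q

A = False; N = True; H = True; C = True; P = True; S = True; Q = True; G = True

Set A = False.
Set N = True.
Try H = False:
  (!C || H || !N) forces C = False.
  (A || C || !G || H) forces G = False.
  (G || !S) forces S = False.
  clause (G || !N || S) is falsified — backtrack.
So H = True.
  then (C || !H) forces C = True.
Try P = False:
  (!C || !G || P) forces G = False.
  (G || !S) forces S = False.
  clause (G || !N || S) is falsified — backtrack.
So P = True.
  then (!N || !P || Q) forces Q = True.
Set S = True.
  then (G || !S) forces G = True.
All clauses satisfied.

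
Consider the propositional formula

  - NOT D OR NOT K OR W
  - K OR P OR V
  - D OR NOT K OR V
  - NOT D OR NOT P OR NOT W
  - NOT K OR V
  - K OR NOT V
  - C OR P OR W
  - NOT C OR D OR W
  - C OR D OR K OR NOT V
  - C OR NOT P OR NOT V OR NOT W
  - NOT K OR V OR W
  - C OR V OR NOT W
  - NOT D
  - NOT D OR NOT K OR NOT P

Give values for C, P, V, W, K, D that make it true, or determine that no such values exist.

Unit clause (NOT D) forces D = False.
Set C = True.
  then (NOT C OR D OR W) forces W = True.
Set P = True.
Set V = True.
  then (K OR NOT V) forces K = True.
All clauses satisfied.

C=T, P=T, V=T, W=T, K=T, D=F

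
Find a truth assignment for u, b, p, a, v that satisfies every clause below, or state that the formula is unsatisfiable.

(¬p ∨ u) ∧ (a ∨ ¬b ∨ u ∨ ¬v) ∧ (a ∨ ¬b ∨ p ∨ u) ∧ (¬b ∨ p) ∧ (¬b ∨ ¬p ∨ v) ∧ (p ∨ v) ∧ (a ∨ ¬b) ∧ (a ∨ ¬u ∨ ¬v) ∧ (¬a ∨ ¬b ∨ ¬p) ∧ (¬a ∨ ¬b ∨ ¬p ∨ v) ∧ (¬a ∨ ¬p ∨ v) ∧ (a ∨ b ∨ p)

u=F, b=F, p=F, a=T, v=T

Set u = False.
  then (¬p ∨ u) forces p = False.
  then (¬b ∨ p) forces b = False.
  then (p ∨ v) forces v = True.
  then (a ∨ b ∨ p) forces a = True.
All clauses satisfied.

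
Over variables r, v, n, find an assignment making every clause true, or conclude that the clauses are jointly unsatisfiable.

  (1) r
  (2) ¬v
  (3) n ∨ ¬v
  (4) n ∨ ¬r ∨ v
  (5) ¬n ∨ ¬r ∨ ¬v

r = True; v = False; n = True

Unit clause (r) forces r = True.
Unit clause (¬v) forces v = False.
In (n ∨ ¬r ∨ v) only n is left, so n = True.
All clauses satisfied.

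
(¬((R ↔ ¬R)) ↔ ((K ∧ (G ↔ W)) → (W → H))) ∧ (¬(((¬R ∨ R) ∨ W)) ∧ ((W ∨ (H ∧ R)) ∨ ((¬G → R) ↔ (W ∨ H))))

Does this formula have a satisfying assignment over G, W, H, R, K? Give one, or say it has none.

The formula is unsatisfiable.

The conjunct ¬(((¬R ∨ R) ∨ W)) is unsatisfiable on its own:
  W=F, R=F: evaluates to False.
  W=F, R=T: evaluates to False.
  W=T, R=F: evaluates to False.
  W=T, R=T: evaluates to False.
So the whole conjunction is unsatisfiable.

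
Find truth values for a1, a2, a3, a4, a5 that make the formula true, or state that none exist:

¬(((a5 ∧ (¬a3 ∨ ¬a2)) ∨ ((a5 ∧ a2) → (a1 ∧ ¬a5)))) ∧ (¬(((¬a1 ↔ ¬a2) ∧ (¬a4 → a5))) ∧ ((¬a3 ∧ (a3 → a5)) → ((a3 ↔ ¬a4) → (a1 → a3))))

a1 = False; a2 = True; a3 = True; a4 = True; a5 = True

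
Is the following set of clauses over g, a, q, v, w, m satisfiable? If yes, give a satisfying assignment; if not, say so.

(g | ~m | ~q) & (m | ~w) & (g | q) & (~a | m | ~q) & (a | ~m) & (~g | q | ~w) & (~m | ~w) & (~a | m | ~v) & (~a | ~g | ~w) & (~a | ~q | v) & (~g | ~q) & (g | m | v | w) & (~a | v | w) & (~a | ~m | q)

Set g = True.
  then (~g | ~q) forces q = False.
  then (~g | q | ~w) forces w = False.
Try a = True:
  (~a | v | w) forces v = True.
  (~a | m | ~v) forces m = True.
  clause (~a | ~m | q) is falsified — backtrack.
So a = False.
  then (a | ~m) forces m = False.
Set v = False.
All clauses satisfied.

g=T, a=F, q=F, v=F, w=F, m=F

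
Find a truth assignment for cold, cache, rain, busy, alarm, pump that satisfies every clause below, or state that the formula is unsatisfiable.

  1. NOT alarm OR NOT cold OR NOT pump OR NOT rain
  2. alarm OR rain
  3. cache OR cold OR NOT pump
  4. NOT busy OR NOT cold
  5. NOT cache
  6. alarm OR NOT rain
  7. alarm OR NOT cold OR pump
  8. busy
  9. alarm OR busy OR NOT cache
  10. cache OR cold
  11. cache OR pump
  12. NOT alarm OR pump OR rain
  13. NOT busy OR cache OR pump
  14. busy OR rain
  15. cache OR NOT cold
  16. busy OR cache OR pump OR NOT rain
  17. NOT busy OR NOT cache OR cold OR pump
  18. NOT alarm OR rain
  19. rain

Case cold = True:
  (NOT busy OR NOT cold) forces busy = False.
  Clause (busy) is falsified — contradiction.
Case cold = False:
  (NOT cache) forces cache = False.
  Clause (cache OR cold) is falsified — contradiction.
Both cases fail, so the formula is unsatisfiable.

Unsatisfiable — no assignment works.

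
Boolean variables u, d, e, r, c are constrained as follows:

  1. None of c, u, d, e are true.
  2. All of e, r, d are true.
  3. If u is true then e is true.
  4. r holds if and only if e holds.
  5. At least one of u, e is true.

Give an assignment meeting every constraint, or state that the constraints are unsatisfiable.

Case d = True:
  Constraint (1) is violated (d=T) — contradiction.
Case d = False:
  Constraint (2) is violated (d=F) — contradiction.
Both cases fail — unsatisfiable.

No satisfying assignment exists.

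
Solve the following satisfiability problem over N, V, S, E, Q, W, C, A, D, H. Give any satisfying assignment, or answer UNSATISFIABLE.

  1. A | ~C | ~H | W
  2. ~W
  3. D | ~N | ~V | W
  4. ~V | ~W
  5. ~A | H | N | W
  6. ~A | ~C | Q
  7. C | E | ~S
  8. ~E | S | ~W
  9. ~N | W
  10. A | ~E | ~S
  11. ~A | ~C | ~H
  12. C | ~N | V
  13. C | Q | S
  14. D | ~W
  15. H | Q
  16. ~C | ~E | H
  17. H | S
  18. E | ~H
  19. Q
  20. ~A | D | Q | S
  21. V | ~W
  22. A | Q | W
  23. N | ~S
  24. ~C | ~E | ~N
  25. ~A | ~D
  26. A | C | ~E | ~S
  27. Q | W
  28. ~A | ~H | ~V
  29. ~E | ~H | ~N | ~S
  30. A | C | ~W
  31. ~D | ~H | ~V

Unit clause (~W) forces W = False.
In (~N | W) only ~N is left, so N = False.
Unit clause (Q) forces Q = True.
In (N | ~S) only ~S is left, so S = False.
In (H | S) only H is left, so H = True.
In (E | ~H) only E is left, so E = True.
Set V = True.
  then (~A | ~H | ~V) forces A = False.
  then (~D | ~H | ~V) forces D = False.
  then (A | ~C | ~H | W) forces C = False.
All clauses satisfied.

N: False; V: True; S: False; E: True; Q: True; W: False; C: False; A: False; D: False; H: True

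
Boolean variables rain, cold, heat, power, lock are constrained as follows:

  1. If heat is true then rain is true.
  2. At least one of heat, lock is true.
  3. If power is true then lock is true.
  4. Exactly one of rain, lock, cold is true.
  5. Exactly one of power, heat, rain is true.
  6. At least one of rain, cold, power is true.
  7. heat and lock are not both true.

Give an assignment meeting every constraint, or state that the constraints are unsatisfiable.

rain = False; cold = False; heat = False; power = True; lock = True

  (1) heat=F ⇒ rain: vacuous ✓
  (2) {heat, lock}: 1 true — at least one ✓
  (3) power=T ⇒ lock: T ✓
  (4) {rain, lock, cold}: 1 true — exactly one ✓
  (5) {power, heat, rain}: 1 true — exactly one ✓
  (6) {rain, cold, power}: 1 true — at least one ✓
  (7) heat=F, lock=T — not both ✓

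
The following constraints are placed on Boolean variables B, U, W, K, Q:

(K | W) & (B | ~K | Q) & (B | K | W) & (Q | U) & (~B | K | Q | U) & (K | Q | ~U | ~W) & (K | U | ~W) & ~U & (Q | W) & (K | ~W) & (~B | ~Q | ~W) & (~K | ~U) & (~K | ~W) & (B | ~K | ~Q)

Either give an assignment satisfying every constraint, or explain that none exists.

B = True; U = False; W = False; K = True; Q = True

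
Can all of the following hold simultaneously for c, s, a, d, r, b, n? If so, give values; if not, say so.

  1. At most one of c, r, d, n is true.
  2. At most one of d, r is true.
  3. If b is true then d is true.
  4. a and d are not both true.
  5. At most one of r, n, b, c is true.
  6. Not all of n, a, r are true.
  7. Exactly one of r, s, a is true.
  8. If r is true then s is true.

c = False; s = True; a = False; d = True; r = False; b = True; n = False

  (1) {c, r, d, n}: 1 true — at most one ✓
  (2) {d, r}: 1 true — at most one ✓
  (3) b=T ⇒ d: T ✓
  (4) a=F, d=T — not both ✓
  (5) {r, n, b, c}: 1 true — at most one ✓
  (6) {n, a, r}: 0/3 true — not all ✓
  (7) {r, s, a}: 1 true — exactly one ✓
  (8) r=F ⇒ s: vacuous ✓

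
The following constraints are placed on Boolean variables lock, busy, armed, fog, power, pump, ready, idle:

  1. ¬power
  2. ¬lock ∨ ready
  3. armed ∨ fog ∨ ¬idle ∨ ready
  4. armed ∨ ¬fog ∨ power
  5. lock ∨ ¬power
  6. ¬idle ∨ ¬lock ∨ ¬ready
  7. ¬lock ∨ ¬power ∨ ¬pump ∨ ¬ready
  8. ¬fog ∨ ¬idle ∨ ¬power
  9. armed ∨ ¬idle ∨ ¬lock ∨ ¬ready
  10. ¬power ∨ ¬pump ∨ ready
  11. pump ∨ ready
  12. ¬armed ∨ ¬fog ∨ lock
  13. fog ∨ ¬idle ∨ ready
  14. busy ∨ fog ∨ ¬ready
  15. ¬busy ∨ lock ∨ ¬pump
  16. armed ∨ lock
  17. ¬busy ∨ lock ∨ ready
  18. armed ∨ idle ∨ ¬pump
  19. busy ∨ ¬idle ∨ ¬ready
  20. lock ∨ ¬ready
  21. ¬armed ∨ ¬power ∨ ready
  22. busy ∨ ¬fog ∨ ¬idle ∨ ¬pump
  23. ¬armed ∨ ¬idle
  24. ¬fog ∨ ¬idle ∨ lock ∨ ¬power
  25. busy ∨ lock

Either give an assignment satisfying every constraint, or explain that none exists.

lock = True; busy = True; armed = True; fog = False; power = False; pump = True; ready = True; idle = False

Unit clause (¬power) forces power = False.
Set lock = True.
  then (¬lock ∨ ready) forces ready = True.
  then (¬idle ∨ ¬lock ∨ ¬ready) forces idle = False.
Set busy = True.
Set armed = True.
Set fog = False.
Set pump = True.
All clauses satisfied.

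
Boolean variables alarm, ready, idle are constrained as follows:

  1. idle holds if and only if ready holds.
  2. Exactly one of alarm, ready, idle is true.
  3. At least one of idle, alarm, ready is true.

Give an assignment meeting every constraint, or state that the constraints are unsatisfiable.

alarm = True, ready = False, idle = False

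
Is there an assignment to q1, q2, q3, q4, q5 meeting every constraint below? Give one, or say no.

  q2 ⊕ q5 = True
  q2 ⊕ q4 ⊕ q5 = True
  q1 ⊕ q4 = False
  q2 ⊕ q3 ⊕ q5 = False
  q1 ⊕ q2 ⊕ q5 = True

q1 = False; q2 = True; q3 = True; q4 = False; q5 = False

q2 ⊕ q5 = T ⊕ F = True ✓
q2 ⊕ q4 ⊕ q5 = T ⊕ F ⊕ F = True ✓
q1 ⊕ q4 = F ⊕ F = False ✓
q2 ⊕ q3 ⊕ q5 = T ⊕ T ⊕ F = False ✓
q1 ⊕ q2 ⊕ q5 = F ⊕ T ⊕ F = True ✓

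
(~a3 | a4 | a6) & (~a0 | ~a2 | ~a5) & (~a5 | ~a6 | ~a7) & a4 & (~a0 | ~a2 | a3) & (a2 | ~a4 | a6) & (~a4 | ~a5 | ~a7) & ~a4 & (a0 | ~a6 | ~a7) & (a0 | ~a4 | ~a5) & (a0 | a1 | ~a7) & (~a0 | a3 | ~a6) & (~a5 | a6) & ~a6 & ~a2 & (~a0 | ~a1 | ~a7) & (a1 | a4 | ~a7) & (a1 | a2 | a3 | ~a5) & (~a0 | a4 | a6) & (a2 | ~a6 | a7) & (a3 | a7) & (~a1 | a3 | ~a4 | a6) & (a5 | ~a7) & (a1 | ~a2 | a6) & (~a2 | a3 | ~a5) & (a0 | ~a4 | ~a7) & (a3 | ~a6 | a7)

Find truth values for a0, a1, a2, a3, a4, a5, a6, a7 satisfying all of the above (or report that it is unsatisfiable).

The formula is unsatisfiable.

Case a4 = True:
  Clause (~a4) is falsified — contradiction.
Case a4 = False:
  Clause (a4) is falsified — contradiction.
Both cases fail, so the formula is unsatisfiable.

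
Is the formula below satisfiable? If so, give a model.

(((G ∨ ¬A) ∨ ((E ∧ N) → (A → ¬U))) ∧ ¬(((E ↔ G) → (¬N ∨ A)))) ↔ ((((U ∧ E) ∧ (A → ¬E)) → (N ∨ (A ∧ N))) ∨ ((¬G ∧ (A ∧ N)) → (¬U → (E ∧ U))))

U = True, A = False, N = True, E = False, G = False

  (((G ∨ ¬A) ∨ ((E ∧ N) → (A → ¬U))) ∧ ¬(((E ↔ G) → (¬N ∨ A)))) ↔ ((((U ∧ E) ∧ (A → ¬E)) → (N ∨ (A ∧ N))) ∨ ((¬G ∧ (A ∧ N)) → (¬U → (E ∧ U)))) = True
    ((G ∨ ¬A) ∨ ((E ∧ N) → (A → ¬U))) ∧ ¬(((E ↔ G) → (¬N ∨ A))) = True
      (G ∨ ¬A) ∨ ((E ∧ N) → (A → ¬U)) = True
        G ∨ ¬A = True
          ¬A = True
        (E ∧ N) → (A → ¬U) = True
          E ∧ N = False
          A → ¬U = True
            ¬U = False
      ¬(((E ↔ G) → (¬N ∨ A))) = True
        (E ↔ G) → (¬N ∨ A) = False
          E ↔ G = True
          ¬N ∨ A = False
            ¬N = False
    (((U ∧ E) ∧ (A → ¬E)) → (N ∨ (A ∧ N))) ∨ ((¬G ∧ (A ∧ N)) → (¬U → (E ∧ U))) = True
      ((U ∧ E) ∧ (A → ¬E)) → (N ∨ (A ∧ N)) = True
        (U ∧ E) ∧ (A → ¬E) = False
          U ∧ E = False
          A → ¬E = True
            ¬E = True
        N ∨ (A ∧ N) = True
          A ∧ N = False
      (¬G ∧ (A ∧ N)) → (¬U → (E ∧ U)) = True
        ¬G ∧ (A ∧ N) = False
          ¬G = True
          A ∧ N = False
        ¬U → (E ∧ U) = True
          ¬U = False
          E ∧ U = False
The formula evaluates to True.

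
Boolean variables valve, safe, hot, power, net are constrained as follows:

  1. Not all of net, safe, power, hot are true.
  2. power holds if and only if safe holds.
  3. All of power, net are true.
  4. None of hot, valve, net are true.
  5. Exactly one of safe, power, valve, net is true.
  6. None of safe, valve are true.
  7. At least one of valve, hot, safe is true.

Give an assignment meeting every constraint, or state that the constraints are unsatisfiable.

Case net = True:
  Constraint (4) is violated (net=T) — contradiction.
Case net = False:
  Constraint (3) is violated (net=F) — contradiction.
Both cases fail — unsatisfiable.

Unsatisfiable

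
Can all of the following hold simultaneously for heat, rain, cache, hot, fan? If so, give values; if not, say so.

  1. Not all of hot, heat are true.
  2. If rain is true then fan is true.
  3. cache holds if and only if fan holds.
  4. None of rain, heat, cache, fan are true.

heat: False, rain: False, cache: False, hot: True, fan: False

  (1) {hot, heat}: 1/2 true — not all ✓
  (2) rain=F ⇒ fan: vacuous ✓
  (3) cache=F, fan=F — same ✓
  (4) {rain, heat, cache, fan}: 0 true — none ✓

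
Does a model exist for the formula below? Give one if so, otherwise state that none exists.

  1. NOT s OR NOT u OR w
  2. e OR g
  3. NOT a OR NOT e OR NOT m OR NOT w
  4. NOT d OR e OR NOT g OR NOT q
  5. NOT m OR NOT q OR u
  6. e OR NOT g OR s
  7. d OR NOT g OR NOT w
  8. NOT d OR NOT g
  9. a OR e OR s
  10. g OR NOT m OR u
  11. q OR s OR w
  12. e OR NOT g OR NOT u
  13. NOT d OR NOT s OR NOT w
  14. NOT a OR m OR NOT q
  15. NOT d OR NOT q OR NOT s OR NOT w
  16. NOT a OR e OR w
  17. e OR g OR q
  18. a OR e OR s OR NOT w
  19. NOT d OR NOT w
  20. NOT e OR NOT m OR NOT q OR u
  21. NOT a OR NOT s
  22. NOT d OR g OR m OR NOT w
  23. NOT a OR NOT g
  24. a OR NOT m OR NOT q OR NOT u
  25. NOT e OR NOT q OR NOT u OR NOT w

u = False, q = True, m = False, d = True, a = False, s = False, e = True, w = False, g = False

Set u = False.
Set q = True.
  then (NOT m OR NOT q OR u) forces m = False.
  then (NOT a OR m OR NOT q) forces a = False.
Set d = True.
  then (NOT d OR NOT g) forces g = False.
  then (NOT d OR NOT w) forces w = False.
  then (e OR g) forces e = True.
Set s = False.
All clauses satisfied.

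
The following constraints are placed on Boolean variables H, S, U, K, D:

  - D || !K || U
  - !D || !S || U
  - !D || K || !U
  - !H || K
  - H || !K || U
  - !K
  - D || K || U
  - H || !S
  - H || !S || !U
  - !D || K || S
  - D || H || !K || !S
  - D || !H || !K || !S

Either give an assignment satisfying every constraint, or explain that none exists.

H = False, S = False, U = True, K = False, D = False

Unit clause (!K) forces K = False.
In (!H || K) only !H is left, so H = False.
In (H || !S) only !S is left, so S = False.
In (!D || K || S) only !D is left, so D = False.
In (D || K || U) only U is left, so U = True.
All clauses satisfied.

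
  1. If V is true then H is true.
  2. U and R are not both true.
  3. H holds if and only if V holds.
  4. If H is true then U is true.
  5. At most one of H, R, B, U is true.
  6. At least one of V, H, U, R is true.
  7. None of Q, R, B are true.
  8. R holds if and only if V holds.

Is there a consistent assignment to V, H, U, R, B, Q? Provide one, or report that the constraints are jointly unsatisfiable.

V = False; H = False; U = True; R = False; B = False; Q = False

  (1) V=F ⇒ H: vacuous ✓
  (2) U=T, R=F — not both ✓
  (3) H=F, V=F — same ✓
  (4) H=F ⇒ U: vacuous ✓
  (5) {H, R, B, U}: 1 true — at most one ✓
  (6) {V, H, U, R}: 1 true — at least one ✓
  (7) {Q, R, B}: 0 true — none ✓
  (8) R=F, V=F — same ✓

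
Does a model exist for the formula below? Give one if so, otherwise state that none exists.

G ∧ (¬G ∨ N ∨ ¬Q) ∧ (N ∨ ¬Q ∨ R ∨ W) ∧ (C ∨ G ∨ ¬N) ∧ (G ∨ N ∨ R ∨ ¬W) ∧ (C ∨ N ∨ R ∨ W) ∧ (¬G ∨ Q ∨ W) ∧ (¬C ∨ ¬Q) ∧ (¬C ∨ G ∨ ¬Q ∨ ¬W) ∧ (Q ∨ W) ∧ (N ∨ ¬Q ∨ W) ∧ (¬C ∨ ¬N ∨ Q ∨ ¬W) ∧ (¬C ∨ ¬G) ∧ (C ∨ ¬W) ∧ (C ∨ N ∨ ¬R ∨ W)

W: False; C: False; G: True; N: True; R: True; Q: True

Unit clause (G) forces G = True.
In (¬C ∨ ¬G) only ¬C is left, so C = False.
In (C ∨ ¬W) only ¬W is left, so W = False.
In (¬G ∨ Q ∨ W) only Q is left, so Q = True.
In (N ∨ ¬Q ∨ W) only N is left, so N = True.
Set R = True.
All clauses satisfied.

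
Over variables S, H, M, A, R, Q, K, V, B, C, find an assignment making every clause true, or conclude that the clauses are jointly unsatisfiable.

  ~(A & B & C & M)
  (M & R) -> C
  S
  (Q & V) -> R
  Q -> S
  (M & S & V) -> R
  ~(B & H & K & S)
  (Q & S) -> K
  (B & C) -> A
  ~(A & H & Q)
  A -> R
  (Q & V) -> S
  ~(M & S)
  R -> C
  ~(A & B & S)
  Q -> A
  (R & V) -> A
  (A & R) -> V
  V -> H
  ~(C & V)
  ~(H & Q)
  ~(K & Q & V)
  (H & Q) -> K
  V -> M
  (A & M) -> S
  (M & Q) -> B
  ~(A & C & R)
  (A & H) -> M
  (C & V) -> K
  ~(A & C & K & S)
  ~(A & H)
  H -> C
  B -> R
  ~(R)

Unit clause (S) forces S = True.
In (~M | ~S) only ~M is left, so M = False.
Unit clause (~R) forces R = False.
In (~B | R) only ~B is left, so B = False.
In (M | ~V) only ~V is left, so V = False.
In (~A | R) only ~A is left, so A = False.
In (A | ~Q) only ~Q is left, so Q = False.
Set H = False.
Set K = False.
Set C = True.
All clauses satisfied.

S=T, H=F, M=F, A=F, R=F, Q=F, K=F, V=F, B=F, C=T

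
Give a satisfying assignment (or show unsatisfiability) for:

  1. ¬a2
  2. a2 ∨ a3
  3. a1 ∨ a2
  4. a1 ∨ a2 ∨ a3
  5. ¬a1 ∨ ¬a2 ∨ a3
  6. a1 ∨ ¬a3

Unit clause (¬a2) forces a2 = False.
In (a2 ∨ a3) only a3 is left, so a3 = True.
In (a1 ∨ a2) only a1 is left, so a1 = True.
Check each clause:
  (¬a2): ¬a2 holds.
  (a2 ∨ a3): a3 holds.
  (a1 ∨ a2): a1 holds.
  (a1 ∨ a2 ∨ a3): a1 holds.
  (¬a1 ∨ ¬a2 ∨ a3): ¬a2 holds.
  (a1 ∨ ¬a3): a1 holds.
All clauses satisfied.

a1=T; a2=F; a3=T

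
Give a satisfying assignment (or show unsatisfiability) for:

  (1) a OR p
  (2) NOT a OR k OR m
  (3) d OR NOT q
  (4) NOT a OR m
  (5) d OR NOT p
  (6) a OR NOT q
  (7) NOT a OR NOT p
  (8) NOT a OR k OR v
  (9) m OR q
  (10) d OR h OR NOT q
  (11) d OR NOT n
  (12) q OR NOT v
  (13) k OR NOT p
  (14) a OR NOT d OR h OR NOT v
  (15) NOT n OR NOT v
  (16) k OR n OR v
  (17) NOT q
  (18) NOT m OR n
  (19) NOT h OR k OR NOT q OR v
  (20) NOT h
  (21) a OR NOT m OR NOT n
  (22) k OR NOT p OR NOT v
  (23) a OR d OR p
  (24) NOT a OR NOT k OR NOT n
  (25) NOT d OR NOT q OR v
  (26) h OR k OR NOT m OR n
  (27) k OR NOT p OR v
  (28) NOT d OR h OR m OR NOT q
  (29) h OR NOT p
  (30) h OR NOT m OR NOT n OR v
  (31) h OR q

Case h = True:
  Clause (NOT h) is falsified — contradiction.
Case h = False:
  (NOT q) forces q = False.
  Clause (h OR q) is falsified — contradiction.
Both cases fail, so the formula is unsatisfiable.

UNSATISFIABLE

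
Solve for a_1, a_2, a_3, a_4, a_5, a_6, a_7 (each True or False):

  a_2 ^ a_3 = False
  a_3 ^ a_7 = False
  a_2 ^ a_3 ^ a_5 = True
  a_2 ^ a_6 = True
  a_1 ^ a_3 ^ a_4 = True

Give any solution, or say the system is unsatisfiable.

a_1 = False, a_2 = False, a_3 = False, a_4 = True, a_5 = True, a_6 = True, a_7 = False

a_2 ^ a_3 = F ^ F = False ✓
a_3 ^ a_7 = F ^ F = False ✓
a_2 ^ a_3 ^ a_5 = F ^ F ^ T = True ✓
a_2 ^ a_6 = F ^ T = True ✓
a_1 ^ a_3 ^ a_4 = F ^ F ^ T = True ✓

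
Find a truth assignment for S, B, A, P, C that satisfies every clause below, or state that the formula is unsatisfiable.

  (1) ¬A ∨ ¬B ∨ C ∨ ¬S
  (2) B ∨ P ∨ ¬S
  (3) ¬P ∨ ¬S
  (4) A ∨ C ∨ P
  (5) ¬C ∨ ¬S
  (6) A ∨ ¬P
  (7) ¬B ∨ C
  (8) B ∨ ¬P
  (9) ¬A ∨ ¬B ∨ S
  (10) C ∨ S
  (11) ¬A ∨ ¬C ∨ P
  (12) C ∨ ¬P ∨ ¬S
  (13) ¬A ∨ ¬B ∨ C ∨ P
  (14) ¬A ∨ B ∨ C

S = False, B = True, A = False, P = False, C = True

Set S = False.
  then (C ∨ S) forces C = True.
Set B = True.
  then (¬A ∨ ¬B ∨ S) forces A = False.
  then (A ∨ ¬P) forces P = False.
All clauses satisfied.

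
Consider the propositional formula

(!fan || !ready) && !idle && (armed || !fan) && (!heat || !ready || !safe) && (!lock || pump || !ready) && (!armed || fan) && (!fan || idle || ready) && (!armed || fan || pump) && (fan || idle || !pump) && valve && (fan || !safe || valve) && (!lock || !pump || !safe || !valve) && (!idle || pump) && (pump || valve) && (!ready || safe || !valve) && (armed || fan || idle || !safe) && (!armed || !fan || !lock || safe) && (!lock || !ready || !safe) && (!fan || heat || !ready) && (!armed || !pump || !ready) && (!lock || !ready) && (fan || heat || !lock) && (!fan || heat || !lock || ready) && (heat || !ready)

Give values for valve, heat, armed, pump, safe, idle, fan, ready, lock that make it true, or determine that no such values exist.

Unit clause (!idle) forces idle = False.
Unit clause (valve) forces valve = True.
Set heat = True.
Try armed = True:
  (!armed || fan) forces fan = True.
  (!fan || !ready) forces ready = False.
  clause (!fan || idle || ready) is falsified — backtrack.
So armed = False.
  then (armed || !fan) forces fan = False.
  then (fan || idle || !pump) forces pump = False.
  then (armed || fan || idle || !safe) forces safe = False.
  then (!ready || safe || !valve) forces ready = False.
Set lock = True.
All clauses satisfied.

valve=T; heat=T; armed=F; pump=F; safe=F; idle=F; fan=F; ready=F; lock=T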